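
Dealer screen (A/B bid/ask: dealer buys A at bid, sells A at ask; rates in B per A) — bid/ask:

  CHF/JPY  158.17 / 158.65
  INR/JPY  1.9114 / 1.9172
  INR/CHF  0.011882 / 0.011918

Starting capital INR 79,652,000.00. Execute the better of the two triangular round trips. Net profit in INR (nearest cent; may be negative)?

Net profit: INR 868,193.38

Best loop INR → JPY → CHF → INR:
INR 79,652,000.00 × 1.9114 (sell INR at bid) = JPY 152,246,833
JPY 152,246,833 ÷ 158.65 (buy CHF at ask) = CHF 959,639.66
CHF 959,639.66 ÷ 0.011918 (buy INR at ask) = INR 80,520,193.38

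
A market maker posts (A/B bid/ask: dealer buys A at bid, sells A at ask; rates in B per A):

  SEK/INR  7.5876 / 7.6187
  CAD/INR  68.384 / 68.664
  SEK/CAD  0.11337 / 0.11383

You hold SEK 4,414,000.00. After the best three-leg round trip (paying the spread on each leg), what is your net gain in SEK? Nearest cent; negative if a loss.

Net profit: SEK 77,631.34

Best loop SEK → CAD → INR → SEK:
SEK 4,414,000.00 × 0.11337 (sell SEK at bid) = CAD 500,415.18
CAD 500,415.18 × 68.384 (sell CAD at bid) = INR 34,220,391.67
INR 34,220,391.67 ÷ 7.6187 (buy SEK at ask) = SEK 4,491,631.34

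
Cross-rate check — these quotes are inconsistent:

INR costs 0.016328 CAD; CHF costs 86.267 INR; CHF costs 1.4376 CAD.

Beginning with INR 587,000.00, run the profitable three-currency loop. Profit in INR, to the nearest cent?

Profitable loop is INR → CHF → CAD → INR:
INR 587,000.00 ÷ 86.267 = CHF 6,804.46
CHF 6,804.46 × 1.4376 = CAD 9,782.09
CAD 9,782.09 ÷ 0.016328 = INR 599,098.84
Profit = INR 599,098.84 − INR 587,000.00

Profit: INR 12,098.84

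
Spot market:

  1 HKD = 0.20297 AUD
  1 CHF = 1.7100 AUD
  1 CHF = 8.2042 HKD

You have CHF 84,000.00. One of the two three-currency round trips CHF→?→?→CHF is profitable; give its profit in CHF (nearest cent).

Profitable loop is CHF → AUD → HKD → CHF:
CHF 84,000.00 × 1.7100 = AUD 143,640.00
AUD 143,640.00 ÷ 0.20297 = HKD 707,690.79
HKD 707,690.79 ÷ 8.2042 = CHF 86,259.57
Profit = CHF 86,259.57 − CHF 84,000.00

Profit: CHF 2,259.57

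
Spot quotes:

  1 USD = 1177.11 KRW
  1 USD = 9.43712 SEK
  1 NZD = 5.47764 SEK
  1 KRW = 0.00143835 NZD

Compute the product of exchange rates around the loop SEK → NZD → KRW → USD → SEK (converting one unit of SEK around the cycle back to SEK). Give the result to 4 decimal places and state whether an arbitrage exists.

Around SEK → NZD → KRW → USD → SEK: 1 ÷ 5.47764 ÷ 0.00143835 ÷ 1177.11 × 9.43712 = 1.017570
Product > 1; profitable direction is SEK → NZD → KRW → USD → SEK.

1.0176 (arbitrage exists)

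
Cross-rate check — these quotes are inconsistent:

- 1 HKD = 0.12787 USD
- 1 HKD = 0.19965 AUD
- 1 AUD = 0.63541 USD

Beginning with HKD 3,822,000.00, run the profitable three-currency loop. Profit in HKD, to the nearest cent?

Profit: HKD 30,440.93

Profitable loop is HKD → USD → AUD → HKD:
HKD 3,822,000.00 × 0.12787 = USD 488,719.14
USD 488,719.14 ÷ 0.63541 = AUD 769,139.83
AUD 769,139.83 ÷ 0.19965 = HKD 3,852,440.93
Profit = HKD 3,852,440.93 − HKD 3,822,000.00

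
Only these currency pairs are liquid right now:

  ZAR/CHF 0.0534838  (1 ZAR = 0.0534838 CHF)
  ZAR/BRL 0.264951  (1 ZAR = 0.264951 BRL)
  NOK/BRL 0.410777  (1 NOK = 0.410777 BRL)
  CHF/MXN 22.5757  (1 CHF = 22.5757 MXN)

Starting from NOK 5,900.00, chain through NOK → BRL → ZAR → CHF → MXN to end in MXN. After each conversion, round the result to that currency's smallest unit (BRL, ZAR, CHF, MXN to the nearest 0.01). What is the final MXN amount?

NOK 5,900.00 × 0.410777 = BRL 2,423.58
BRL 2,423.58 ÷ 0.264951 = ZAR 9,147.28
ZAR 9,147.28 × 0.0534838 = CHF 489.23
CHF 489.23 × 22.5757 = MXN 11,044.71

MXN 11,044.71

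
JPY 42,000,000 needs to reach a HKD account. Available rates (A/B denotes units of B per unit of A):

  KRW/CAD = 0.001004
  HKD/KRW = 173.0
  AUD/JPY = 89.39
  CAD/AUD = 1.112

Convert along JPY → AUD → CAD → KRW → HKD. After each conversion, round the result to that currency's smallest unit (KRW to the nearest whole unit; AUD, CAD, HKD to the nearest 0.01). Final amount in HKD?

HKD 2,432,628.27

JPY 42,000,000 ÷ 89.39 = AUD 469,851.21
AUD 469,851.21 ÷ 1.112 = CAD 422,528.07
CAD 422,528.07 ÷ 0.001004 = KRW 420,844,691
KRW 420,844,691 ÷ 173.0 = HKD 2,432,628.27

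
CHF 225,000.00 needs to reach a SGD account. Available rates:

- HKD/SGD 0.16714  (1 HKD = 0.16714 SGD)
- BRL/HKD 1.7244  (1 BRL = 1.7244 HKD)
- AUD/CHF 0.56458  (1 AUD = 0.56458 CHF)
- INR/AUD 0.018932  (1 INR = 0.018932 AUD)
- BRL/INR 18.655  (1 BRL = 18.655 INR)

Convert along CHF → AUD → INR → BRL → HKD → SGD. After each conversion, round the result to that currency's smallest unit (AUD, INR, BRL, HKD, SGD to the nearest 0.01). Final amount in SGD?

CHF 225,000.00 ÷ 0.56458 = AUD 398,526.34
AUD 398,526.34 ÷ 0.018932 = INR 21,050,408.83
INR 21,050,408.83 ÷ 18.655 = BRL 1,128,405.73
BRL 1,128,405.73 × 1.7244 = HKD 1,945,822.84
HKD 1,945,822.84 × 0.16714 = SGD 325,224.83

SGD 325,224.83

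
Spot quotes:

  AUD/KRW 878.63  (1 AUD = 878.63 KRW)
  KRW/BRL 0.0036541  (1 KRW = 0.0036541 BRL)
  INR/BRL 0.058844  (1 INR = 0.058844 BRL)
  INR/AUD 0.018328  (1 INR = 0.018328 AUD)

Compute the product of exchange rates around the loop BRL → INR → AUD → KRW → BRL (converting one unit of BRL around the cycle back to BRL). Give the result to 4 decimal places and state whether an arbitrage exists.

Around BRL → INR → AUD → KRW → BRL: 1 ÷ 0.058844 × 0.018328 × 878.63 × 0.0036541 = 0.999998
Product ≈ 1 (deviation 0.000%, within rounding noise).

1.0000 (no arbitrage)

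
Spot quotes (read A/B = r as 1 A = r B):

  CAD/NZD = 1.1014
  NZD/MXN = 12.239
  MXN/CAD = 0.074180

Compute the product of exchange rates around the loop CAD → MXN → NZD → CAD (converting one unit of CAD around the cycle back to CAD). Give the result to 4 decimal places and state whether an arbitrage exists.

Around CAD → MXN → NZD → CAD: 1 ÷ 0.074180 ÷ 12.239 ÷ 1.1014 = 1.000051
Product ≈ 1 (deviation 0.005%, within rounding noise).

1.0001 (no arbitrage)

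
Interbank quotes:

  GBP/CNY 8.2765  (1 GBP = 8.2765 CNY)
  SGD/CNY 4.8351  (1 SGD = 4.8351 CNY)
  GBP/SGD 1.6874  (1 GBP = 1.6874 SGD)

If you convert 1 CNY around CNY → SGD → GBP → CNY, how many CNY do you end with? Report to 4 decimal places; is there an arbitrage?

1.0144 (arbitrage exists)

Around CNY → SGD → GBP → CNY: 1 ÷ 4.8351 ÷ 1.6874 × 8.2765 = 1.014433
Product > 1; profitable direction is CNY → SGD → GBP → CNY.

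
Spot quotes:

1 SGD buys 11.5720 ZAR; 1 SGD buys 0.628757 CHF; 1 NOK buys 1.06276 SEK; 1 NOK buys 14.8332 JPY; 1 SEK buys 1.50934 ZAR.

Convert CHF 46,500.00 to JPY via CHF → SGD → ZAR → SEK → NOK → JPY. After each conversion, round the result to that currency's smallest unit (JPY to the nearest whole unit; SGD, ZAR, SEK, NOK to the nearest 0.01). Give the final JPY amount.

JPY 7,913,910

CHF 46,500.00 ÷ 0.628757 = SGD 73,955.44
SGD 73,955.44 × 11.5720 = ZAR 855,812.35
ZAR 855,812.35 ÷ 1.50934 = SEK 567,010.98
SEK 567,010.98 ÷ 1.06276 = NOK 533,526.84
NOK 533,526.84 × 14.8332 = JPY 7,913,910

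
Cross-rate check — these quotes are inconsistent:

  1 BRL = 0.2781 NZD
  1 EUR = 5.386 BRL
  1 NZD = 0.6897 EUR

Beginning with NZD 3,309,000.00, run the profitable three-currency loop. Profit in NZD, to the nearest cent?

Profit: NZD 109,411.42

Profitable loop is NZD → EUR → BRL → NZD:
NZD 3,309,000.00 × 0.6897 = EUR 2,282,217.30
EUR 2,282,217.30 × 5.386 = BRL 12,292,022.38
BRL 12,292,022.38 × 0.2781 = NZD 3,418,411.42
Profit = NZD 3,418,411.42 − NZD 3,309,000.00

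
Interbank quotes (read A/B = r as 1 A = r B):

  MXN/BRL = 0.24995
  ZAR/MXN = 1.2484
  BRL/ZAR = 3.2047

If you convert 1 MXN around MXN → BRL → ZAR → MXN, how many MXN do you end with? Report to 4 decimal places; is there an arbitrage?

1.0000 (no arbitrage)

Around MXN → BRL → ZAR → MXN: 1 × 0.24995 × 3.2047 × 1.2484 = 0.999987
Product ≈ 1 (deviation 0.001%, within rounding noise).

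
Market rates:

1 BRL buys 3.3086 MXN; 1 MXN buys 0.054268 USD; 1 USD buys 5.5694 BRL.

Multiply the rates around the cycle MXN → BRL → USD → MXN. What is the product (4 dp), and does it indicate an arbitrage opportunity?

Around MXN → BRL → USD → MXN: 1 ÷ 3.3086 ÷ 5.5694 ÷ 0.054268 = 1.000008
Product ≈ 1 (deviation 0.001%, within rounding noise).

1.0000 (no arbitrage)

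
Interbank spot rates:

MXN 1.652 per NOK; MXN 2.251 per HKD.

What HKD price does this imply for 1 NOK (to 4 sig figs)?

1 NOK × 1.652 = 1.652 MXN
1.652 MXN ÷ 2.251 = 0.733896 HKD

NOK/HKD = 0.7339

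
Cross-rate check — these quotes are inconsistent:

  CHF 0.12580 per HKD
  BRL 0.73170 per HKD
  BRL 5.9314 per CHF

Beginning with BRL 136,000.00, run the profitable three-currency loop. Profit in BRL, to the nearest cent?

Profit: BRL 2,689.54

Profitable loop is BRL → HKD → CHF → BRL:
BRL 136,000.00 ÷ 0.73170 = HKD 185,868.53
HKD 185,868.53 × 0.12580 = CHF 23,382.26
CHF 23,382.26 × 5.9314 = BRL 138,689.54
Profit = BRL 138,689.54 − BRL 136,000.00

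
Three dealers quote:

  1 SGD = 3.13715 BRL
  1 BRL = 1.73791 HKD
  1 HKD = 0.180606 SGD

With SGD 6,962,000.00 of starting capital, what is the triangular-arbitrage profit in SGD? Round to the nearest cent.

Profit: SGD 108,323.38

Profitable loop is SGD → HKD → BRL → SGD:
SGD 6,962,000.00 ÷ 0.180606 = HKD 38,547,999.51
HKD 38,547,999.51 ÷ 1.73791 = BRL 22,180,665.00
BRL 22,180,665.00 ÷ 3.13715 = SGD 7,070,323.38
Profit = SGD 7,070,323.38 − SGD 6,962,000.00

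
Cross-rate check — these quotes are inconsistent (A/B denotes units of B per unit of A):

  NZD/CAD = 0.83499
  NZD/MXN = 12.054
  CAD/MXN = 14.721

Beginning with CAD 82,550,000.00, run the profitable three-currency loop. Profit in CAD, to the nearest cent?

Profitable loop is CAD → MXN → NZD → CAD:
CAD 82,550,000.00 × 14.721 = MXN 1,215,218,550.00
MXN 1,215,218,550.00 ÷ 12.054 = NZD 100,814,547.04
NZD 100,814,547.04 × 0.83499 = CAD 84,179,138.63
Profit = CAD 84,179,138.63 − CAD 82,550,000.00

Profit: CAD 1,629,138.63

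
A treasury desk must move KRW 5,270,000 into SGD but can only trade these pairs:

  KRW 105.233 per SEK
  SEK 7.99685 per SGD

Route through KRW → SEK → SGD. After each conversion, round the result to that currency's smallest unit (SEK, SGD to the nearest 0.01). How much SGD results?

SGD 6,262.38

KRW 5,270,000 ÷ 105.233 = SEK 50,079.35
SEK 50,079.35 ÷ 7.99685 = SGD 6,262.38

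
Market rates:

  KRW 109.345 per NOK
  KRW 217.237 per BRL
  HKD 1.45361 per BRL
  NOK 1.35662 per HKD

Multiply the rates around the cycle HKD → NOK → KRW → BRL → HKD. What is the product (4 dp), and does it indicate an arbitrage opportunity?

Around HKD → NOK → KRW → BRL → HKD: 1 × 1.35662 × 109.345 ÷ 217.237 × 1.45361 = 0.992593
Product < 1; profitable direction is HKD → BRL → KRW → NOK → HKD.

0.9926 (arbitrage exists)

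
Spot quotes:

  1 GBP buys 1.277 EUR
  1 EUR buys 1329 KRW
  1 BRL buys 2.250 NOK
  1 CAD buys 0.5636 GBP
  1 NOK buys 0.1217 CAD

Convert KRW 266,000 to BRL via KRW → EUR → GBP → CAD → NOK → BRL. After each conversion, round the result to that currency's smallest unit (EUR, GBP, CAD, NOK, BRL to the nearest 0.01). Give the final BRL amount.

KRW 266,000 ÷ 1329 = EUR 200.15
EUR 200.15 ÷ 1.277 = GBP 156.73
GBP 156.73 ÷ 0.5636 = CAD 278.09
CAD 278.09 ÷ 0.1217 = NOK 2,285.05
NOK 2,285.05 ÷ 2.250 = BRL 1,015.58

BRL 1,015.58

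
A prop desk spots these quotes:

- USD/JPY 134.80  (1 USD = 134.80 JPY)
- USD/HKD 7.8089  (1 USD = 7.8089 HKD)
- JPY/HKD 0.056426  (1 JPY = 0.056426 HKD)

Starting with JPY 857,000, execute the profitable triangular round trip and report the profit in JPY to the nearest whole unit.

Profitable loop is JPY → USD → HKD → JPY:
JPY 857,000 ÷ 134.80 = USD 6,357.57
USD 6,357.57 × 7.8089 = HKD 49,645.60
HKD 49,645.60 ÷ 0.056426 = JPY 879,836
Profit = JPY 879,836 − JPY 857,000

Profit: JPY 22,836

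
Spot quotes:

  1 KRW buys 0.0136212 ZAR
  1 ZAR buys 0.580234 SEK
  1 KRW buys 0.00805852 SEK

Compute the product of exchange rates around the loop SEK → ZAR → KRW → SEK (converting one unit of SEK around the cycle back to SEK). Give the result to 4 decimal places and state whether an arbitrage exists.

Around SEK → ZAR → KRW → SEK: 1 ÷ 0.580234 ÷ 0.0136212 × 0.00805852 = 1.019616
Product > 1; profitable direction is SEK → ZAR → KRW → SEK.

1.0196 (arbitrage exists)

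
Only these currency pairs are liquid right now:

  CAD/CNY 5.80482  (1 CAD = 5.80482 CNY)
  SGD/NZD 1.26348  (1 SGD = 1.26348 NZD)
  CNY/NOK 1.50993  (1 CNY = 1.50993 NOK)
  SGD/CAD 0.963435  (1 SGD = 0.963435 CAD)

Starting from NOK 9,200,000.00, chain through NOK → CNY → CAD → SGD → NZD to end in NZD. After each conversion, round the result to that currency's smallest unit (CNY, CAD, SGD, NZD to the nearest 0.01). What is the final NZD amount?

NOK 9,200,000.00 ÷ 1.50993 = CNY 6,092,997.69
CNY 6,092,997.69 ÷ 5.80482 = CAD 1,049,644.55
CAD 1,049,644.55 ÷ 0.963435 = SGD 1,089,481.44
SGD 1,089,481.44 × 1.26348 = NZD 1,376,538.01

NZD 1,376,538.01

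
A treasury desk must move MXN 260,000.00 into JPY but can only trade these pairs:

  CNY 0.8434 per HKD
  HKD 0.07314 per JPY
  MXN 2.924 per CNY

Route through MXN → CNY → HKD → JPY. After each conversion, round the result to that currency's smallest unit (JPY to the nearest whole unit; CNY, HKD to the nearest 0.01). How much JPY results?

MXN 260,000.00 ÷ 2.924 = CNY 88,919.29
CNY 88,919.29 ÷ 0.8434 = HKD 105,429.56
HKD 105,429.56 ÷ 0.07314 = JPY 1,441,476

JPY 1,441,476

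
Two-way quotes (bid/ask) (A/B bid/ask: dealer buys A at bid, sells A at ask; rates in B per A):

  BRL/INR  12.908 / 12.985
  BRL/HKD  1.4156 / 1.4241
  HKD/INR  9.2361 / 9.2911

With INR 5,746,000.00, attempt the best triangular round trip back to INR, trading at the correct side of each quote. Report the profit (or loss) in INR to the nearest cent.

Net profit: INR 39,659.20

Best loop INR → BRL → HKD → INR:
INR 5,746,000.00 ÷ 12.985 (buy BRL at ask) = BRL 442,510.59
BRL 442,510.59 × 1.4156 (sell BRL at bid) = HKD 626,417.99
HKD 626,417.99 × 9.2361 (sell HKD at bid) = INR 5,785,659.20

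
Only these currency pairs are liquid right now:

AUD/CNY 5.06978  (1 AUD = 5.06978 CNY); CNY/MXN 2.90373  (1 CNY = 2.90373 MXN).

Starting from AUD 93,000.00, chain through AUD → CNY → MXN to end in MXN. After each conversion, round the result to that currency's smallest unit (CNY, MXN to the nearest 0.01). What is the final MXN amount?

AUD 93,000.00 × 5.06978 = CNY 471,489.54
CNY 471,489.54 × 2.90373 = MXN 1,369,078.32

MXN 1,369,078.32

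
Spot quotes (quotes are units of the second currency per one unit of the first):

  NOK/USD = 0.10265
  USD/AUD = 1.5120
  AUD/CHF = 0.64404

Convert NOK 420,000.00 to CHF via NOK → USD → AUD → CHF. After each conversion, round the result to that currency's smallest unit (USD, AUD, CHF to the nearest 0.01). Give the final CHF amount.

CHF 41,982.95

NOK 420,000.00 × 0.10265 = USD 43,113.00
USD 43,113.00 × 1.5120 = AUD 65,186.86
AUD 65,186.86 × 0.64404 = CHF 41,982.95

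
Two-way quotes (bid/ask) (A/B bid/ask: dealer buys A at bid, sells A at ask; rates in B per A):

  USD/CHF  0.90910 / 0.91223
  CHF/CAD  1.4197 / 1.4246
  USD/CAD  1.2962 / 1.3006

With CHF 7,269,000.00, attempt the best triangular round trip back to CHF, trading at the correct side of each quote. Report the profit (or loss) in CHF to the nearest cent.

Net result: CHF -18,809.87 (no profitable arbitrage after spreads)

Best loop CHF → USD → CAD → CHF:
CHF 7,269,000.00 ÷ 0.91223 (buy USD at ask) = USD 7,968,385.17
USD 7,968,385.17 × 1.2962 (sell USD at bid) = CAD 10,328,620.85
CAD 10,328,620.85 ÷ 1.4246 (buy CHF at ask) = CHF 7,250,190.13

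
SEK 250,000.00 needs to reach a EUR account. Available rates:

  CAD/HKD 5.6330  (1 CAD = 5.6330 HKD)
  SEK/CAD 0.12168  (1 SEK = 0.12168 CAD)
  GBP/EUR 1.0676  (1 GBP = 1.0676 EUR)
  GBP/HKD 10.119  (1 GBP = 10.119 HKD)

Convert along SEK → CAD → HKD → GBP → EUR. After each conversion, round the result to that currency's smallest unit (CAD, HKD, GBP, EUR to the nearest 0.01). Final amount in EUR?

EUR 18,078.81

SEK 250,000.00 × 0.12168 = CAD 30,420.00
CAD 30,420.00 × 5.6330 = HKD 171,355.86
HKD 171,355.86 ÷ 10.119 = GBP 16,934.07
GBP 16,934.07 × 1.0676 = EUR 18,078.81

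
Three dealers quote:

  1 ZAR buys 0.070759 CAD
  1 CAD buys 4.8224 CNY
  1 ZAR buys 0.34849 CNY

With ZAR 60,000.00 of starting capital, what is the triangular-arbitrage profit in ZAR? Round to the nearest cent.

Profit: ZAR 1,276.88

Profitable loop is ZAR → CNY → CAD → ZAR:
ZAR 60,000.00 × 0.34849 = CNY 20,909.40
CNY 20,909.40 ÷ 4.8224 = CAD 4,335.89
CAD 4,335.89 ÷ 0.070759 = ZAR 61,276.88
Profit = ZAR 61,276.88 − ZAR 60,000.00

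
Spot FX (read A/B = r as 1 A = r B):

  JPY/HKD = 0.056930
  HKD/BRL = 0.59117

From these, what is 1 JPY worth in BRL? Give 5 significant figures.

JPY/BRL = 0.033655

1 JPY × 0.056930 = 0.05693 HKD
0.05693 HKD × 0.59117 = 0.0336553 BRL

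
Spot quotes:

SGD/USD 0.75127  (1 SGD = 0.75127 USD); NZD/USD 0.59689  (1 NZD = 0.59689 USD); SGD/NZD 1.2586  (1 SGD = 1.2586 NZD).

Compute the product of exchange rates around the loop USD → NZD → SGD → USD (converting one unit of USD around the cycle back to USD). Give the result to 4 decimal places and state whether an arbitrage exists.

1.0000 (no arbitrage)

Around USD → NZD → SGD → USD: 1 ÷ 0.59689 ÷ 1.2586 × 0.75127 = 1.000032
Product ≈ 1 (deviation 0.003%, within rounding noise).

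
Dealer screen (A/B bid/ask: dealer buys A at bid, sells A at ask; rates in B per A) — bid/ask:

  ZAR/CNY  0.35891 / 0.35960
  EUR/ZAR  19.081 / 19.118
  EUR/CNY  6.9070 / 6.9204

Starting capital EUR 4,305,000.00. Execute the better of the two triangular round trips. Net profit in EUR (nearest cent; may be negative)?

Best loop EUR → CNY → ZAR → EUR:
EUR 4,305,000.00 × 6.9070 (sell EUR at bid) = CNY 29,734,635.00
CNY 29,734,635.00 ÷ 0.35960 (buy ZAR at ask) = ZAR 82,688,083.98
ZAR 82,688,083.98 ÷ 19.118 (buy EUR at ask) = EUR 4,325,143.01

Net profit: EUR 20,143.01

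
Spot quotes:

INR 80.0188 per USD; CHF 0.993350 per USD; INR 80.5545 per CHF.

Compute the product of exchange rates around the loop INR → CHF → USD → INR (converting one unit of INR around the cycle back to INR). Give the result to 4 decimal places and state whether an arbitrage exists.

1.0000 (no arbitrage)

Around INR → CHF → USD → INR: 1 ÷ 80.5545 ÷ 0.993350 × 80.0188 = 1.000000
Product ≈ 1 (deviation 0.000%, within rounding noise).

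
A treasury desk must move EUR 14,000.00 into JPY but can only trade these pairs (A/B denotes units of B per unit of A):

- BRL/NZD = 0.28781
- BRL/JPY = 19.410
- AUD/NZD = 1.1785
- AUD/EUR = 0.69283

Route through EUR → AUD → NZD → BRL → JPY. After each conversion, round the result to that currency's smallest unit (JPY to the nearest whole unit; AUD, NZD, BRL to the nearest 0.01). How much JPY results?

EUR 14,000.00 ÷ 0.69283 = AUD 20,206.98
AUD 20,206.98 × 1.1785 = NZD 23,813.93
NZD 23,813.93 ÷ 0.28781 = BRL 82,741.84
BRL 82,741.84 × 19.410 = JPY 1,606,019

JPY 1,606,019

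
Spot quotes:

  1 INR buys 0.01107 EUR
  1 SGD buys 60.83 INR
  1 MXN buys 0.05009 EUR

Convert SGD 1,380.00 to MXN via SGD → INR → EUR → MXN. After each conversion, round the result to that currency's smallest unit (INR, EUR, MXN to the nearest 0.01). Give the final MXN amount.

MXN 18,552.21

SGD 1,380.00 × 60.83 = INR 83,945.40
INR 83,945.40 × 0.01107 = EUR 929.28
EUR 929.28 ÷ 0.05009 = MXN 18,552.21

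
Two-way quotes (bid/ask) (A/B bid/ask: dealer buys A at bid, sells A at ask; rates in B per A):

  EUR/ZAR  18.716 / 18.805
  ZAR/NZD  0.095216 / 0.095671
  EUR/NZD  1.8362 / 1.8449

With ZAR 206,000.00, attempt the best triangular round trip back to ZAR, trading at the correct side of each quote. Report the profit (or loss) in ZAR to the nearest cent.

Net profit: ZAR 4,248.81

Best loop ZAR → EUR → NZD → ZAR:
ZAR 206,000.00 ÷ 18.805 (buy EUR at ask) = EUR 10,954.53
EUR 10,954.53 × 1.8362 (sell EUR at bid) = NZD 20,114.71
NZD 20,114.71 ÷ 0.095671 (buy ZAR at ask) = ZAR 210,248.81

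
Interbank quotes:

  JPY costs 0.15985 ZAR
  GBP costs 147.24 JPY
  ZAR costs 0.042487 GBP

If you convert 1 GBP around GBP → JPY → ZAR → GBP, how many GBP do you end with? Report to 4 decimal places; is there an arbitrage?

1.0000 (no arbitrage)

Around GBP → JPY → ZAR → GBP: 1 × 147.24 × 0.15985 × 0.042487 = 0.999987
Product ≈ 1 (deviation 0.001%, within rounding noise).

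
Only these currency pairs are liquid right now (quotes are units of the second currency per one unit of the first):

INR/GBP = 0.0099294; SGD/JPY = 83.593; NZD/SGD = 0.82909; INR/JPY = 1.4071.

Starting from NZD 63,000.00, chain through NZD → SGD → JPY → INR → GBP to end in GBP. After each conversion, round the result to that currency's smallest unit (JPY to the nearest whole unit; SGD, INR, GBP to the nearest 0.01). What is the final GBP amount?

NZD 63,000.00 × 0.82909 = SGD 52,232.67
SGD 52,232.67 × 83.593 = JPY 4,366,286
JPY 4,366,286 ÷ 1.4071 = INR 3,103,038.87
INR 3,103,038.87 × 0.0099294 = GBP 30,811.31

GBP 30,811.31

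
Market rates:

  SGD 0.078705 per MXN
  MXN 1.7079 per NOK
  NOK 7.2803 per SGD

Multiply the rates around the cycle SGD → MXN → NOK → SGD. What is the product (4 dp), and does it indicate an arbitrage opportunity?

1.0218 (arbitrage exists)

Around SGD → MXN → NOK → SGD: 1 ÷ 0.078705 ÷ 1.7079 ÷ 7.2803 = 1.021847
Product > 1; profitable direction is SGD → MXN → NOK → SGD.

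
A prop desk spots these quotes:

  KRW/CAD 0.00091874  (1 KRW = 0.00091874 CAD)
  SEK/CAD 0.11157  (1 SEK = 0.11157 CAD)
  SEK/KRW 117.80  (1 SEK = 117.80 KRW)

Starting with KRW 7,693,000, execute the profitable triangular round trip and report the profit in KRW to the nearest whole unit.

Profit: KRW 237,585

Profitable loop is KRW → SEK → CAD → KRW:
KRW 7,693,000 ÷ 117.80 = SEK 65,305.60
SEK 65,305.60 × 0.11157 = CAD 7,286.15
CAD 7,286.15 ÷ 0.00091874 = KRW 7,930,585
Profit = KRW 7,930,585 − KRW 7,693,000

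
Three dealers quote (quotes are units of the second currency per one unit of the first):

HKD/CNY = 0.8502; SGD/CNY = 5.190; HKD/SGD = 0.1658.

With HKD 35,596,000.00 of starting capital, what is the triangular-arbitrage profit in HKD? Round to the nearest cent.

Profit: HKD 431,322.03

Profitable loop is HKD → SGD → CNY → HKD:
HKD 35,596,000.00 × 0.1658 = SGD 5,901,816.80
SGD 5,901,816.80 × 5.190 = CNY 30,630,429.19
CNY 30,630,429.19 ÷ 0.8502 = HKD 36,027,322.03
Profit = HKD 36,027,322.03 − HKD 35,596,000.00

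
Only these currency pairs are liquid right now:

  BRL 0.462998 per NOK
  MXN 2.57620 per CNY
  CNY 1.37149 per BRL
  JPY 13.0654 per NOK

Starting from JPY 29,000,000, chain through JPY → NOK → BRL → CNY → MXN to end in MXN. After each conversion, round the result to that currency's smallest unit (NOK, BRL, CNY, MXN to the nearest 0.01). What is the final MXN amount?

MXN 3,631,003.12

JPY 29,000,000 ÷ 13.0654 = NOK 2,219,602.92
NOK 2,219,602.92 × 0.462998 = BRL 1,027,671.71
BRL 1,027,671.71 × 1.37149 = CNY 1,409,441.47
CNY 1,409,441.47 × 2.57620 = MXN 3,631,003.12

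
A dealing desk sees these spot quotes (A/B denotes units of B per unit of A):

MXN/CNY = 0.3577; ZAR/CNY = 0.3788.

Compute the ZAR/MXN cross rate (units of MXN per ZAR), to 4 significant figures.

1 ZAR × 0.3788 = 0.3788 CNY
0.3788 CNY ÷ 0.3577 = 1.05899 MXN

ZAR/MXN = 1.059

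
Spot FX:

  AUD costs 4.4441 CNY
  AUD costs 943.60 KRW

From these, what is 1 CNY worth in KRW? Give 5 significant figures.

1 CNY ÷ 4.4441 = 0.225017 AUD
0.225017 AUD × 943.60 = 212.326 KRW

CNY/KRW = 212.33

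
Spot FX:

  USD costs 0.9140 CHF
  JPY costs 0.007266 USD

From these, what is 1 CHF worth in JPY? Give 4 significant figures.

1 CHF ÷ 0.9140 = 1.09409 USD
1.09409 USD ÷ 0.007266 = 150.577 JPY

CHF/JPY = 150.6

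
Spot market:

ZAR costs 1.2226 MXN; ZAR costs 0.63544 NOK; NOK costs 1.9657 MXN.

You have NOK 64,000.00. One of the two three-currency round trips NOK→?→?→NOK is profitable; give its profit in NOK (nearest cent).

Profitable loop is NOK → MXN → ZAR → NOK:
NOK 64,000.00 × 1.9657 = MXN 125,804.80
MXN 125,804.80 ÷ 1.2226 = ZAR 102,899.39
ZAR 102,899.39 × 0.63544 = NOK 65,386.39
Profit = NOK 65,386.39 − NOK 64,000.00

Profit: NOK 1,386.39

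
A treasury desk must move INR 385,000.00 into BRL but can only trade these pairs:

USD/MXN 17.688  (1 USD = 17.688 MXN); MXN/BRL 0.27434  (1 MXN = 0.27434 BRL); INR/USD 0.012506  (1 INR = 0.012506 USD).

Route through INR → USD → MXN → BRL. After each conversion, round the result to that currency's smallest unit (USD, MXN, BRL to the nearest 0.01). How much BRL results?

BRL 23,363.99

INR 385,000.00 × 0.012506 = USD 4,814.81
USD 4,814.81 × 17.688 = MXN 85,164.36
MXN 85,164.36 × 0.27434 = BRL 23,363.99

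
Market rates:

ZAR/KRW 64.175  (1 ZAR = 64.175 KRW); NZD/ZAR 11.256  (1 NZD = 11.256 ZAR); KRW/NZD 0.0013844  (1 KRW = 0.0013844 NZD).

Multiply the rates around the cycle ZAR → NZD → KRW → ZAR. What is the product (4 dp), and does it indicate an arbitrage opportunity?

Around ZAR → NZD → KRW → ZAR: 1 ÷ 11.256 ÷ 0.0013844 ÷ 64.175 = 0.999973
Product ≈ 1 (deviation 0.003%, within rounding noise).

1.0000 (no arbitrage)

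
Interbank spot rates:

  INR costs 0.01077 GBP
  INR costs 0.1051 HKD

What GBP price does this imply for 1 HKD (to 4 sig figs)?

HKD/GBP = 0.1025

1 HKD ÷ 0.1051 = 9.51475 INR
9.51475 INR × 0.01077 = 0.102474 GBP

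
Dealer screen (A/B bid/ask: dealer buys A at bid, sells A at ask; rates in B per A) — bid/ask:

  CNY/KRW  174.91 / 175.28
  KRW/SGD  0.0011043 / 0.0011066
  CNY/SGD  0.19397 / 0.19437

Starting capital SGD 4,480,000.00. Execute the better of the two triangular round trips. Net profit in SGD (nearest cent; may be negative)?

Best loop SGD → KRW → CNY → SGD:
SGD 4,480,000.00 ÷ 0.0011066 (buy KRW at ask) = KRW 4,048,436,653
KRW 4,048,436,653 ÷ 175.28 (buy CNY at ask) = CNY 23,096,968.58
CNY 23,096,968.58 × 0.19397 (sell CNY at bid) = SGD 4,480,119.00

Net profit: SGD 119.00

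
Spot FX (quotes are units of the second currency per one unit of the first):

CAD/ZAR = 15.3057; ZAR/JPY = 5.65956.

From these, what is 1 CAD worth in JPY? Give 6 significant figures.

1 CAD × 15.3057 = 15.3057 ZAR
15.3057 ZAR × 5.65956 = 86.6235 JPY

CAD/JPY = 86.6235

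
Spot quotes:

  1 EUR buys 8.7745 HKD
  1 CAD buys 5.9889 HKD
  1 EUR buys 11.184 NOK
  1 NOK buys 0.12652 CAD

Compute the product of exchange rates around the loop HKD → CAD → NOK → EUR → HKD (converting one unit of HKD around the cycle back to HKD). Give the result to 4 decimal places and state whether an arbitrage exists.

1.0354 (arbitrage exists)

Around HKD → CAD → NOK → EUR → HKD: 1 ÷ 5.9889 ÷ 0.12652 ÷ 11.184 × 8.7745 = 1.035426
Product > 1; profitable direction is HKD → CAD → NOK → EUR → HKD.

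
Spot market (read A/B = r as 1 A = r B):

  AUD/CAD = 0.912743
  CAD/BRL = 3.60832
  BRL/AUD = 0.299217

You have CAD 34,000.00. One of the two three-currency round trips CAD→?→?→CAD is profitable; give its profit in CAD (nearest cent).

Profit: CAD 501.59

Profitable loop is CAD → AUD → BRL → CAD:
CAD 34,000.00 ÷ 0.912743 = AUD 37,250.35
AUD 37,250.35 ÷ 0.299217 = BRL 124,492.77
BRL 124,492.77 ÷ 3.60832 = CAD 34,501.59
Profit = CAD 34,501.59 − CAD 34,000.00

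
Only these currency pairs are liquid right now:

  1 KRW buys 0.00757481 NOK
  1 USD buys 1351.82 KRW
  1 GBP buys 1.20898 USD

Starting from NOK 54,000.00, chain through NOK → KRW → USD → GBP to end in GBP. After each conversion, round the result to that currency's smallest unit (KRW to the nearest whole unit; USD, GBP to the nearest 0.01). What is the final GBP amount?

NOK 54,000.00 ÷ 0.00757481 = KRW 7,128,892
KRW 7,128,892 ÷ 1351.82 = USD 5,273.55
USD 5,273.55 ÷ 1.20898 = GBP 4,361.98

GBP 4,361.98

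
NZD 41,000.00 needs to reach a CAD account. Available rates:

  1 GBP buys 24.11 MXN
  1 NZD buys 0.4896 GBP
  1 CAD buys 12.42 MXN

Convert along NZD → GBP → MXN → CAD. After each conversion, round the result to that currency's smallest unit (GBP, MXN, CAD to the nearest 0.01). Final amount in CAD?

NZD 41,000.00 × 0.4896 = GBP 20,073.60
GBP 20,073.60 × 24.11 = MXN 483,974.50
MXN 483,974.50 ÷ 12.42 = CAD 38,967.35

CAD 38,967.35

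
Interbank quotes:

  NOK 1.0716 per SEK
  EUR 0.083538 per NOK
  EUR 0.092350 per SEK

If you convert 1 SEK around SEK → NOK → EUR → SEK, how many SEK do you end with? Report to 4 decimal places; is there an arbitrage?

Around SEK → NOK → EUR → SEK: 1 × 1.0716 × 0.083538 ÷ 0.092350 = 0.969348
Product < 1; profitable direction is SEK → EUR → NOK → SEK.

0.9693 (arbitrage exists)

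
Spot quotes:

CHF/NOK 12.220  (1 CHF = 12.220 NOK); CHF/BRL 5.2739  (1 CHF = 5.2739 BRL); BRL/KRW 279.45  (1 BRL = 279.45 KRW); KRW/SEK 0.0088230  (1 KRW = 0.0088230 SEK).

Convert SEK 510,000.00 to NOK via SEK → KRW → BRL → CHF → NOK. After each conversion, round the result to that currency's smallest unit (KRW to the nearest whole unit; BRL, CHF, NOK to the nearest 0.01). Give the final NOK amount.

NOK 479,279.76

SEK 510,000.00 ÷ 0.0088230 = KRW 57,803,468
KRW 57,803,468 ÷ 279.45 = BRL 206,847.26
BRL 206,847.26 ÷ 5.2739 = CHF 39,220.93
CHF 39,220.93 × 12.220 = NOK 479,279.76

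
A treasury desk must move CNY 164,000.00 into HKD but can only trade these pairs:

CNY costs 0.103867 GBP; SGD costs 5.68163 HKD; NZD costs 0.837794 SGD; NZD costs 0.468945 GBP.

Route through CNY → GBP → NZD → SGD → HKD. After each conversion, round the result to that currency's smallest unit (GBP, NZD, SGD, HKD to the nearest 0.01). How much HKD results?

CNY 164,000.00 × 0.103867 = GBP 17,034.19
GBP 17,034.19 ÷ 0.468945 = NZD 36,324.49
NZD 36,324.49 × 0.837794 = SGD 30,432.44
SGD 30,432.44 × 5.68163 = HKD 172,905.86

HKD 172,905.86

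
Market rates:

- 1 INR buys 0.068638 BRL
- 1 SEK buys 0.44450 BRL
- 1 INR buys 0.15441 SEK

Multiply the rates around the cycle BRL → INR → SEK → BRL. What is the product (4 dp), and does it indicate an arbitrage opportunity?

Around BRL → INR → SEK → BRL: 1 ÷ 0.068638 × 0.15441 × 0.44450 = 0.999960
Product ≈ 1 (deviation 0.004%, within rounding noise).

1.0000 (no arbitrage)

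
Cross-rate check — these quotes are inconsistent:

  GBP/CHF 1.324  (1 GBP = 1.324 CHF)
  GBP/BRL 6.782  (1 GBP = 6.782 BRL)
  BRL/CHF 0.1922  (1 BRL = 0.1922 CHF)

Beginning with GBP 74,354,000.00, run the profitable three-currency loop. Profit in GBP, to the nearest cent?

Profitable loop is GBP → CHF → BRL → GBP:
GBP 74,354,000.00 × 1.324 = CHF 98,444,696.00
CHF 98,444,696.00 ÷ 0.1922 = BRL 512,199,250.78
BRL 512,199,250.78 ÷ 6.782 = GBP 75,523,333.94
Profit = GBP 75,523,333.94 − GBP 74,354,000.00

Profit: GBP 1,169,333.94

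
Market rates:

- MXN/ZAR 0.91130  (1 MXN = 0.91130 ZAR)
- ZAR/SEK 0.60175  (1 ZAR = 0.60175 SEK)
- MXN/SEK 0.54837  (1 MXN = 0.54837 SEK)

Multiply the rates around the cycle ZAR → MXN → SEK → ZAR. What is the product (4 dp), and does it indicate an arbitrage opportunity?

1.0000 (no arbitrage)

Around ZAR → MXN → SEK → ZAR: 1 ÷ 0.91130 × 0.54837 ÷ 0.60175 = 0.999991
Product ≈ 1 (deviation 0.001%, within rounding noise).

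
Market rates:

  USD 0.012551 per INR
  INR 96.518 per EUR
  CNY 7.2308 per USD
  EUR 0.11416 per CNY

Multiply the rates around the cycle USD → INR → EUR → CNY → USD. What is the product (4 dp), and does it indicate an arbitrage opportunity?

Around USD → INR → EUR → CNY → USD: 1 ÷ 0.012551 ÷ 96.518 ÷ 0.11416 ÷ 7.2308 = 1.000030
Product ≈ 1 (deviation 0.003%, within rounding noise).

1.0000 (no arbitrage)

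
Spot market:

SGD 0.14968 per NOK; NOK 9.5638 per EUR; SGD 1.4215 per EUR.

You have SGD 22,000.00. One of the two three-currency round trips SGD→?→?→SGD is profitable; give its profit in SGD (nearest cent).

Profit: SGD 154.91

Profitable loop is SGD → EUR → NOK → SGD:
SGD 22,000.00 ÷ 1.4215 = EUR 15,476.61
EUR 15,476.61 × 9.5638 = NOK 148,015.20
NOK 148,015.20 × 0.14968 = SGD 22,154.91
Profit = SGD 22,154.91 − SGD 22,000.00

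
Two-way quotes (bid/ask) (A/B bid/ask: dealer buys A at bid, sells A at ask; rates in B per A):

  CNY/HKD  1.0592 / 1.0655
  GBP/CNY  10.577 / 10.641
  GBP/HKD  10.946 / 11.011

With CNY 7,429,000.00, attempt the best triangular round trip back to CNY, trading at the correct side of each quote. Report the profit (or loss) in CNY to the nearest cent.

Net profit: CNY 129,647.15

Best loop CNY → HKD → GBP → CNY:
CNY 7,429,000.00 × 1.0592 (sell CNY at bid) = HKD 7,868,796.80
HKD 7,868,796.80 ÷ 11.011 (buy GBP at ask) = GBP 714,630.53
GBP 714,630.53 × 10.577 (sell GBP at bid) = CNY 7,558,647.15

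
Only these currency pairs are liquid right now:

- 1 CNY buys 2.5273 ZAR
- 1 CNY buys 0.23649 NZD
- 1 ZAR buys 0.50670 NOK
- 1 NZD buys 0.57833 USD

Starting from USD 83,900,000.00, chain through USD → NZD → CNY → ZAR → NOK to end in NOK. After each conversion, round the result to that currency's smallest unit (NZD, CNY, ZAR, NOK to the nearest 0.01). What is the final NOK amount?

USD 83,900,000.00 ÷ 0.57833 = NZD 145,072,882.26
NZD 145,072,882.26 ÷ 0.23649 = CNY 613,441,930.99
CNY 613,441,930.99 × 2.5273 = ZAR 1,550,351,792.19
ZAR 1,550,351,792.19 × 0.50670 = NOK 785,563,253.10

NOK 785,563,253.10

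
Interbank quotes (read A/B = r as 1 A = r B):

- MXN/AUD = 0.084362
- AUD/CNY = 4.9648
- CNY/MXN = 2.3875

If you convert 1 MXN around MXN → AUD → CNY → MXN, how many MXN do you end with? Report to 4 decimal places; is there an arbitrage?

Around MXN → AUD → CNY → MXN: 1 × 0.084362 × 4.9648 × 2.3875 = 0.999982
Product ≈ 1 (deviation 0.002%, within rounding noise).

1.0000 (no arbitrage)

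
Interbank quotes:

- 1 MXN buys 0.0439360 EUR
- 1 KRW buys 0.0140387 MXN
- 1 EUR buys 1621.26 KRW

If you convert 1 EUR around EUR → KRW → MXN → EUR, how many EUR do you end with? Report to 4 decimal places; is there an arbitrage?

1.0000 (no arbitrage)

Around EUR → KRW → MXN → EUR: 1 × 1621.26 × 0.0140387 × 0.0439360 = 1.000000
Product ≈ 1 (deviation 0.000%, within rounding noise).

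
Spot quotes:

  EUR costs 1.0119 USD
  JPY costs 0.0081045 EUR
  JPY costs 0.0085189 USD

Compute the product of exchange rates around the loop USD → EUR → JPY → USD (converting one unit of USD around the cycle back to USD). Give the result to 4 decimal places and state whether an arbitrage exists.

1.0388 (arbitrage exists)

Around USD → EUR → JPY → USD: 1 ÷ 1.0119 ÷ 0.0081045 × 0.0085189 = 1.038771
Product > 1; profitable direction is USD → EUR → JPY → USD.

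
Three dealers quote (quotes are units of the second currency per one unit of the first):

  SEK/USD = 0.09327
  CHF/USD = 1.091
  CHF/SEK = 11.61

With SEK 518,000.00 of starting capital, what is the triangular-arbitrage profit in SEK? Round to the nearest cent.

Profit: SEK 3,891.61

Profitable loop is SEK → CHF → USD → SEK:
SEK 518,000.00 ÷ 11.61 = CHF 44,616.71
CHF 44,616.71 × 1.091 = USD 48,676.83
USD 48,676.83 ÷ 0.09327 = SEK 521,891.61
Profit = SEK 521,891.61 − SEK 518,000.00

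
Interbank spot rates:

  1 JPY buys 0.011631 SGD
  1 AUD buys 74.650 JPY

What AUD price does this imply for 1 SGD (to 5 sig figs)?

1 SGD ÷ 0.011631 = 85.9771 JPY
85.9771 JPY ÷ 74.650 = 1.15174 AUD

SGD/AUD = 1.1517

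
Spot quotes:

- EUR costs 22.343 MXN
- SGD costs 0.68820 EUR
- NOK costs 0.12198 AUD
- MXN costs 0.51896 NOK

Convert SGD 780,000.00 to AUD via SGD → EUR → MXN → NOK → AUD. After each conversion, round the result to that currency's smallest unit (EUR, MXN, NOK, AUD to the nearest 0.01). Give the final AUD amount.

SGD 780,000.00 × 0.68820 = EUR 536,796.00
EUR 536,796.00 × 22.343 = MXN 11,993,633.03
MXN 11,993,633.03 × 0.51896 = NOK 6,224,215.80
NOK 6,224,215.80 × 0.12198 = AUD 759,229.84

AUD 759,229.84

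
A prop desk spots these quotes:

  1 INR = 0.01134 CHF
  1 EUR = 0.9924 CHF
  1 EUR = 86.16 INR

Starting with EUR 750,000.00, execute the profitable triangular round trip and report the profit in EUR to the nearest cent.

Profit: EUR 11,779.49

Profitable loop is EUR → CHF → INR → EUR:
EUR 750,000.00 × 0.9924 = CHF 744,300.00
CHF 744,300.00 ÷ 0.01134 = INR 65,634,920.63
INR 65,634,920.63 ÷ 86.16 = EUR 761,779.49
Profit = EUR 761,779.49 − EUR 750,000.00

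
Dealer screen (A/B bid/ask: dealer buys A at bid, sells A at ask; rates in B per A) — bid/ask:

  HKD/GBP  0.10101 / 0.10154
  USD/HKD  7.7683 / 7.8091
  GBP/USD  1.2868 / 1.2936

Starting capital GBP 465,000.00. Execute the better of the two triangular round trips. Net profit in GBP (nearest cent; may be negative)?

Best loop GBP → USD → HKD → GBP:
GBP 465,000.00 × 1.2868 (sell GBP at bid) = USD 598,362.00
USD 598,362.00 × 7.7683 (sell USD at bid) = HKD 4,648,255.52
HKD 4,648,255.52 × 0.10101 (sell HKD at bid) = GBP 469,520.29

Net profit: GBP 4,520.29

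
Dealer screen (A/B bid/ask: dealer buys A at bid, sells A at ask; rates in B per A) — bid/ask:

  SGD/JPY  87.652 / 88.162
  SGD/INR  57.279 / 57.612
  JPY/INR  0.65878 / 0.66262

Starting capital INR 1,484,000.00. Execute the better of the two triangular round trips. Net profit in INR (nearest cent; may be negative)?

Net profit: INR 3,384.27

Best loop INR → SGD → JPY → INR:
INR 1,484,000.00 ÷ 57.612 (buy SGD at ask) = SGD 25,758.52
SGD 25,758.52 × 87.652 (sell SGD at bid) = JPY 2,257,786
JPY 2,257,786 × 0.65878 (sell JPY at bid) = INR 1,487,384.27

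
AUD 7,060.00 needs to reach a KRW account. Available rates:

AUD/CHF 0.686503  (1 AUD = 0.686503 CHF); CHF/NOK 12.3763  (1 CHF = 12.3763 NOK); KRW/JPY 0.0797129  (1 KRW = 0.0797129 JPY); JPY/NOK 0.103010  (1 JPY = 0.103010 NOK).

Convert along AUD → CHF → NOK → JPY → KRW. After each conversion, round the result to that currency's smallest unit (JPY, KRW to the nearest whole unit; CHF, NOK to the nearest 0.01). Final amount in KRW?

AUD 7,060.00 × 0.686503 = CHF 4,846.71
CHF 4,846.71 × 12.3763 = NOK 59,984.34
NOK 59,984.34 ÷ 0.103010 = JPY 582,316
JPY 582,316 ÷ 0.0797129 = KRW 7,305,166

KRW 7,305,166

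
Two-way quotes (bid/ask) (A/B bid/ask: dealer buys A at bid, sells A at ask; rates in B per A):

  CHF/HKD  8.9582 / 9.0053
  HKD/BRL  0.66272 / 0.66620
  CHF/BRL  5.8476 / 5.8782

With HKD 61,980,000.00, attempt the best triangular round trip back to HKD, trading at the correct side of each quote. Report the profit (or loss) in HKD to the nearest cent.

Net profit: HKD 617,652.22

Best loop HKD → BRL → CHF → HKD:
HKD 61,980,000.00 × 0.66272 (sell HKD at bid) = BRL 41,075,385.60
BRL 41,075,385.60 ÷ 5.8782 (buy CHF at ask) = CHF 6,987,748.90
CHF 6,987,748.90 × 8.9582 (sell CHF at bid) = HKD 62,597,652.22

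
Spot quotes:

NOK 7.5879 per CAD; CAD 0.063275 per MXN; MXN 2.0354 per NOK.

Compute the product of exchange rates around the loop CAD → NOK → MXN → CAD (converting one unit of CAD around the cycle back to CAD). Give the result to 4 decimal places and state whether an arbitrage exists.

0.9772 (arbitrage exists)

Around CAD → NOK → MXN → CAD: 1 × 7.5879 × 2.0354 × 0.063275 = 0.977245
Product < 1; profitable direction is CAD → MXN → NOK → CAD.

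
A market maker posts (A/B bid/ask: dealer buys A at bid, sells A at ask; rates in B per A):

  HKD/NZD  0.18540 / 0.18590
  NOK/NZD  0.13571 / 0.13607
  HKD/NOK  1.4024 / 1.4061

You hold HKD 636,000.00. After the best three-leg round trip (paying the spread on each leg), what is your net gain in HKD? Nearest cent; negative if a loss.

Best loop HKD → NOK → NZD → HKD:
HKD 636,000.00 × 1.4024 (sell HKD at bid) = NOK 891,926.40
NOK 891,926.40 × 0.13571 (sell NOK at bid) = NZD 121,043.33
NZD 121,043.33 ÷ 0.18590 (buy HKD at ask) = HKD 651,120.67

Net profit: HKD 15,120.67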